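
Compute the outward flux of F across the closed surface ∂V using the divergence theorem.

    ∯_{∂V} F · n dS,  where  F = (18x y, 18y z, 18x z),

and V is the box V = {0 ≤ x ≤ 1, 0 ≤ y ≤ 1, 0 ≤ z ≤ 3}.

By the divergence theorem,

    ∯_{∂V} F · n dS = ∭_V (∇ · F) dV.

Compute the divergence:
    ∇ · F = ∂F_x/∂x + ∂F_y/∂y + ∂F_z/∂z = 18y + 18z + 18x = 18x + 18y + 18z.

V is a rectangular box, so dV = dx dy dz with 0 ≤ x ≤ 1, 0 ≤ y ≤ 1, 0 ≤ z ≤ 3.

Integrate (18x + 18y + 18z) over V as an iterated integral:

    ∭_V (∇·F) dV = ∫_0^{1} ∫_0^{1} ∫_0^{3} (18x + 18y + 18z) dz dy dx.

Inner (z from 0 to 3): 54x + 54y + 81.
Middle (y from 0 to 1): 54x + 108.
Outer (x from 0 to 1): 135.

Therefore ∯_{∂V} F · n dS = 135.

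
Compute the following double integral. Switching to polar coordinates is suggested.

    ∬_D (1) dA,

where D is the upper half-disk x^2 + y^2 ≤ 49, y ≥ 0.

The region D is 0 ≤ r ≤ 7, 0 ≤ θ ≤ π in polar coordinates, where x = r cos(θ), y = r sin(θ), and dA = r dr dθ.

Under the substitution, the integrand becomes 1, so

    ∬_D (1) dA = ∫_{0}^{π} ∫_{0}^{7} (1) · r dr dθ.

Inner integral (in r): ∫_{0}^{7} (1) · r dr = 49/2.

Outer integral (in θ): ∫_{0}^{π} (49/2) dθ = 49π/2.

Therefore ∬_D (1) dA = 49π/2.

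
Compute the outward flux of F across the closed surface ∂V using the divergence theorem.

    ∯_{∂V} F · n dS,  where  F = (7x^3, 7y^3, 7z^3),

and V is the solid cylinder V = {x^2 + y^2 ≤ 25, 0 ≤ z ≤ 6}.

By the divergence theorem,

    ∯_{∂V} F · n dS = ∭_V (∇ · F) dV.

Compute the divergence:
    ∇ · F = ∂F_x/∂x + ∂F_y/∂y + ∂F_z/∂z = 21x^2 + 21y^2 + 21z^2.

In cylindrical coordinates, x = r cos(θ), y = r sin(θ), z = z, dV = r dr dθ dz, with 0 ≤ r ≤ 5, 0 ≤ θ ≤ 2π, 0 ≤ z ≤ 6.

The integrand, after substitution and multiplying by the volume element, becomes (21r^2 + 21z^2) · r, so

    ∭_V (∇·F) dV = ∫_0^{2π} ∫_0^{5} ∫_0^{6} (21r^2 + 21z^2) · r dz dr dθ.

Inner (z from 0 to 6): 126r (r^2 + 12).
Middle (r from 0 to 5): 77175/2.
Outer (θ from 0 to 2π): 77175π.

Therefore ∯_{∂V} F · n dS = 77175π.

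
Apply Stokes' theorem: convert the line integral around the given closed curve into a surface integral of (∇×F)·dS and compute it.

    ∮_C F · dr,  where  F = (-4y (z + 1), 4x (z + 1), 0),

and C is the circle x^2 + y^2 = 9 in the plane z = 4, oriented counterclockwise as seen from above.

Let S be the flat disk x^2 + y^2 ≤ 9 in the plane z = 4, with upward unit normal n̂ = ẑ. By Stokes' theorem,

    ∮_C F · dr = ∬_S (∇ × F) · n̂ dS = ∬_D (curl F)_z dA,

where D is the disk x^2 + y^2 ≤ 9.

Compute the curl of F = (-4y (z + 1), 4x (z + 1), 0):
    (∇ × F)_x = ∂F_z/∂y - ∂F_y/∂z = -4x,
    (∇ × F)_y = ∂F_x/∂z - ∂F_z/∂x = -4y,
    (∇ × F)_z = ∂F_y/∂x - ∂F_x/∂y = 8z + 8.

On z = 4, (curl F)_z = 40.

Convert to polar (x = r cos θ, y = r sin θ, dA = r dr dθ); the integrand becomes 40, so

    ∬_D (curl F)_z dA = ∫_0^{2π} ∫_0^{3} (40) · r dr dθ.

Inner (r from 0 to 3): 180.
Outer (θ from 0 to 2π): 360π.

Therefore ∮_C F · dr = 360π.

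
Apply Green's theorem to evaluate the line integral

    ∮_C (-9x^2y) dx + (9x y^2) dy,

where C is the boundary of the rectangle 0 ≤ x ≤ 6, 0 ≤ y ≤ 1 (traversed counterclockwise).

Green's theorem converts the closed line integral into a double integral over the enclosed region D:

    ∮_C P dx + Q dy = ∬_D (∂Q/∂x - ∂P/∂y) dA.

Here P = -9x^2y, Q = 9x y^2, so

    ∂Q/∂x = 9y^2,    ∂P/∂y = -9x^2,
    ∂Q/∂x - ∂P/∂y = 9x^2 + 9y^2.

D is the region 0 ≤ x ≤ 6, 0 ≤ y ≤ 1. Evaluating the double integral:

    ∬_D (9x^2 + 9y^2) dA = ∫_0^{6} ∫_0^{1} (9x^2 + 9y^2) dy dx.

Inner (y from 0 to 1): 9x^2 + 3.
Outer (x from 0 to 6): 666.

Therefore ∮_C P dx + Q dy = 666.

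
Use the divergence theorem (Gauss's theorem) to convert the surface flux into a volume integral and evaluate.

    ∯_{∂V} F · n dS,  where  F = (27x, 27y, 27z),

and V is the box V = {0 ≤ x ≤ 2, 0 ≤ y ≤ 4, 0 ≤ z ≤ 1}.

By the divergence theorem,

    ∯_{∂V} F · n dS = ∭_V (∇ · F) dV.

Compute the divergence:
    ∇ · F = ∂F_x/∂x + ∂F_y/∂y + ∂F_z/∂z = 27 + 27 + 27 = 81.

V is a rectangular box, so dV = dx dy dz with 0 ≤ x ≤ 2, 0 ≤ y ≤ 4, 0 ≤ z ≤ 1.

Integrate (81) over V as an iterated integral:

    ∭_V (∇·F) dV = ∫_0^{2} ∫_0^{4} ∫_0^{1} (81) dz dy dx.

Inner (z from 0 to 1): 81.
Middle (y from 0 to 4): 324.
Outer (x from 0 to 2): 648.

Therefore ∯_{∂V} F · n dS = 648.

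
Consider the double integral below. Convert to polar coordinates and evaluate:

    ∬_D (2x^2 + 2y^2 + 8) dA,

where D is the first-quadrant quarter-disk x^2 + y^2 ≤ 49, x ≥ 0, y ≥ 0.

The region D is 0 ≤ r ≤ 7, 0 ≤ θ ≤ π/2 in polar coordinates, where x = r cos(θ), y = r sin(θ), and dA = r dr dθ.

Under the substitution, the integrand becomes 2r^2 + 8, so

    ∬_D (2x^2 + 2y^2 + 8) dA = ∫_{0}^{π/2} ∫_{0}^{7} (2r^2 + 8) · r dr dθ.

Inner integral (in r): ∫_{0}^{7} (2r^2 + 8) · r dr = 2793/2.

Outer integral (in θ): ∫_{0}^{π/2} (2793/2) dθ = 2793π/4.

Therefore ∬_D (2x^2 + 2y^2 + 8) dA = 2793π/4.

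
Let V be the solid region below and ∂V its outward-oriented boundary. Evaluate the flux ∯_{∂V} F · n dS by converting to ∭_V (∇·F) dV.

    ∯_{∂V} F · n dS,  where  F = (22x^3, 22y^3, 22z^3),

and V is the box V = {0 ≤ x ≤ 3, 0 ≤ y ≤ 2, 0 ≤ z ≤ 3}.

By the divergence theorem,

    ∯_{∂V} F · n dS = ∭_V (∇ · F) dV.

Compute the divergence:
    ∇ · F = ∂F_x/∂x + ∂F_y/∂y + ∂F_z/∂z = 66x^2 + 66y^2 + 66z^2.

V is a rectangular box, so dV = dx dy dz with 0 ≤ x ≤ 3, 0 ≤ y ≤ 2, 0 ≤ z ≤ 3.

Integrate (66x^2 + 66y^2 + 66z^2) over V as an iterated integral:

    ∭_V (∇·F) dV = ∫_0^{3} ∫_0^{2} ∫_0^{3} (66x^2 + 66y^2 + 66z^2) dz dy dx.

Inner (z from 0 to 3): 198x^2 + 198y^2 + 594.
Middle (y from 0 to 2): 396x^2 + 1716.
Outer (x from 0 to 3): 8712.

Therefore ∯_{∂V} F · n dS = 8712.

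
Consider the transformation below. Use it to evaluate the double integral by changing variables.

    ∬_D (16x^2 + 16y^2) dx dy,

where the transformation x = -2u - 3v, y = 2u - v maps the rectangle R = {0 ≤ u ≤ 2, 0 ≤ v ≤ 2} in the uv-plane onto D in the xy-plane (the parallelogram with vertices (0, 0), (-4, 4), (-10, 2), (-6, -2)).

Compute the Jacobian determinant of (x, y) with respect to (u, v):

    ∂(x,y)/∂(u,v) = | -2  -3 | = (-2)(-1) - (-3)(2) = 8.
                   | 2  -1 |

Its absolute value is |J| = 8 (the area scaling factor).

Substituting x = -2u - 3v, y = 2u - v into the integrand,

    16x^2 + 16y^2 → 128u^2 + 128u v + 160v^2,

so the integral becomes

    ∬_R (128u^2 + 128u v + 160v^2) · |J| du dv = ∫_0^2 ∫_0^2 (1024u^2 + 1024u v + 1280v^2) dv du.

Inner (v): 2048u^2 + 2048u + 10240/3.
Outer (u): 16384.

Therefore ∬_D (16x^2 + 16y^2) dx dy = 16384.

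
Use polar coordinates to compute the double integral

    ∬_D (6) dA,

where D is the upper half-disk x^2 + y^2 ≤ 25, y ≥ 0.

The region D is 0 ≤ r ≤ 5, 0 ≤ θ ≤ π in polar coordinates, where x = r cos(θ), y = r sin(θ), and dA = r dr dθ.

Under the substitution, the integrand becomes 6, so

    ∬_D (6) dA = ∫_{0}^{π} ∫_{0}^{5} (6) · r dr dθ.

Inner integral (in r): ∫_{0}^{5} (6) · r dr = 75.

Outer integral (in θ): ∫_{0}^{π} (75) dθ = 75π.

Therefore ∬_D (6) dA = 75π.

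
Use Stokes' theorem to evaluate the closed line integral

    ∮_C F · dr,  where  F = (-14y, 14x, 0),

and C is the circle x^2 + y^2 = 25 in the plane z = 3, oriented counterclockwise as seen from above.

Let S be the flat disk x^2 + y^2 ≤ 25 in the plane z = 3, with upward unit normal n̂ = ẑ. By Stokes' theorem,

    ∮_C F · dr = ∬_S (∇ × F) · n̂ dS = ∬_D (curl F)_z dA,

where D is the disk x^2 + y^2 ≤ 25.

Compute the curl of F = (-14y, 14x, 0):
    (∇ × F)_x = ∂F_z/∂y - ∂F_y/∂z = 0,
    (∇ × F)_y = ∂F_x/∂z - ∂F_z/∂x = 0,
    (∇ × F)_z = ∂F_y/∂x - ∂F_x/∂y = 28.

On z = 3, (curl F)_z = 28.

Convert to polar (x = r cos θ, y = r sin θ, dA = r dr dθ); the integrand becomes 28, so

    ∬_D (curl F)_z dA = ∫_0^{2π} ∫_0^{5} (28) · r dr dθ.

Inner (r from 0 to 5): 350.
Outer (θ from 0 to 2π): 700π.

Therefore ∮_C F · dr = 700π.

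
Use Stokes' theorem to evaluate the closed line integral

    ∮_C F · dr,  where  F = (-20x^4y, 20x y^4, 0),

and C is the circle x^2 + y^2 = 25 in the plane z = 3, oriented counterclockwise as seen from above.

Let S be the flat disk x^2 + y^2 ≤ 25 in the plane z = 3, with upward unit normal n̂ = ẑ. By Stokes' theorem,

    ∮_C F · dr = ∬_S (∇ × F) · n̂ dS = ∬_D (curl F)_z dA,

where D is the disk x^2 + y^2 ≤ 25.

Compute the curl of F = (-20x^4y, 20x y^4, 0):
    (∇ × F)_x = ∂F_z/∂y - ∂F_y/∂z = 0,
    (∇ × F)_y = ∂F_x/∂z - ∂F_z/∂x = 0,
    (∇ × F)_z = ∂F_y/∂x - ∂F_x/∂y = 20x^4 + 20y^4.

On z = 3, (curl F)_z = 20x^4 + 20y^4.

Convert to polar (x = r cos θ, y = r sin θ, dA = r dr dθ); the integrand becomes 20r^4(sin(θ)^4 + cos(θ)^4), so

    ∬_D (curl F)_z dA = ∫_0^{2π} ∫_0^{5} (20r^4(sin(θ)^4 + cos(θ)^4)) · r dr dθ.

Inner (r from 0 to 5): 156250sin(θ)^4/3 + 156250cos(θ)^4/3.
Outer (θ from 0 to 2π): 78125π.

Therefore ∮_C F · dr = 78125π.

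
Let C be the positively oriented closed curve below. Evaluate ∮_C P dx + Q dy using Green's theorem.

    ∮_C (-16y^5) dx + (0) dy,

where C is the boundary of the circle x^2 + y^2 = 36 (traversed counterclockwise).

Green's theorem converts the closed line integral into a double integral over the enclosed region D:

    ∮_C P dx + Q dy = ∬_D (∂Q/∂x - ∂P/∂y) dA.

Here P = -16y^5, Q = 0, so

    ∂Q/∂x = 0,    ∂P/∂y = -80y^4,
    ∂Q/∂x - ∂P/∂y = 80y^4.

D is the region x^2 + y^2 ≤ 36. Evaluating the double integral:

In polar coordinates (x = r cos θ, y = r sin θ, dA = r dr dθ) the integrand becomes 80r^4sin(θ)^4, so

    ∬_D (80y^4) dA = ∫_0^{2π} ∫_0^{6} (80r^4sin(θ)^4) · r dr dθ.

Inner (r from 0 to 6): 622080sin(θ)^4.
Outer (θ from 0 to 2π): 466560π.

Therefore ∮_C P dx + Q dy = 466560π.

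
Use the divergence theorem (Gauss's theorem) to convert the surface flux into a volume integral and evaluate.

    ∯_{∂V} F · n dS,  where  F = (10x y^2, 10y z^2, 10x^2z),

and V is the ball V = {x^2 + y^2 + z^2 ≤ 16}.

By the divergence theorem,

    ∯_{∂V} F · n dS = ∭_V (∇ · F) dV.

Compute the divergence:
    ∇ · F = ∂F_x/∂x + ∂F_y/∂y + ∂F_z/∂z = 10y^2 + 10z^2 + 10x^2 = 10x^2 + 10y^2 + 10z^2.

In spherical coordinates, x = ρ sin(φ) cos(θ), y = ρ sin(φ) sin(θ), z = ρ cos(φ), dV = ρ^2 sin(φ) dρ dφ dθ, with 0 ≤ ρ ≤ 4, 0 ≤ φ ≤ π, 0 ≤ θ ≤ 2π.

The integrand, after substitution and multiplying by the volume element, becomes (10ρ^2) · ρ^2 sin(φ), so

    ∭_V (∇·F) dV = ∫_0^{2π} ∫_0^{π} ∫_0^{4} (10ρ^2) · ρ^2 sin(φ) dρ dφ dθ.

Inner (ρ from 0 to 4): 2048sin(φ).
Middle (φ from 0 to π): 4096.
Outer (θ from 0 to 2π): 8192π.

Therefore ∯_{∂V} F · n dS = 8192π.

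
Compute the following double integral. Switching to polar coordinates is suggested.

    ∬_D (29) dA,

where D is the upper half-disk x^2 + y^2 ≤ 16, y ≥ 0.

The region D is 0 ≤ r ≤ 4, 0 ≤ θ ≤ π in polar coordinates, where x = r cos(θ), y = r sin(θ), and dA = r dr dθ.

Under the substitution, the integrand becomes 29, so

    ∬_D (29) dA = ∫_{0}^{π} ∫_{0}^{4} (29) · r dr dθ.

Inner integral (in r): ∫_{0}^{4} (29) · r dr = 232.

Outer integral (in θ): ∫_{0}^{π} (232) dθ = 232π.

Therefore ∬_D (29) dA = 232π.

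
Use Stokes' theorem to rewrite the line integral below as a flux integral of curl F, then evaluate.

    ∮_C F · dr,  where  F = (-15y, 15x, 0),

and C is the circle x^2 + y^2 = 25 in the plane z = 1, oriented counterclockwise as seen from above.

Let S be the flat disk x^2 + y^2 ≤ 25 in the plane z = 1, with upward unit normal n̂ = ẑ. By Stokes' theorem,

    ∮_C F · dr = ∬_S (∇ × F) · n̂ dS = ∬_D (curl F)_z dA,

where D is the disk x^2 + y^2 ≤ 25.

Compute the curl of F = (-15y, 15x, 0):
    (∇ × F)_x = ∂F_z/∂y - ∂F_y/∂z = 0,
    (∇ × F)_y = ∂F_x/∂z - ∂F_z/∂x = 0,
    (∇ × F)_z = ∂F_y/∂x - ∂F_x/∂y = 30.

On z = 1, (curl F)_z = 30.

Convert to polar (x = r cos θ, y = r sin θ, dA = r dr dθ); the integrand becomes 30, so

    ∬_D (curl F)_z dA = ∫_0^{2π} ∫_0^{5} (30) · r dr dθ.

Inner (r from 0 to 5): 375.
Outer (θ from 0 to 2π): 750π.

Therefore ∮_C F · dr = 750π.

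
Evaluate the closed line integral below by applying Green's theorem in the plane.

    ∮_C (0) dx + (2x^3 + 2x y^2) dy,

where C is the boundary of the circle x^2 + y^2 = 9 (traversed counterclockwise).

Green's theorem converts the closed line integral into a double integral over the enclosed region D:

    ∮_C P dx + Q dy = ∬_D (∂Q/∂x - ∂P/∂y) dA.

Here P = 0, Q = 2x^3 + 2x y^2, so

    ∂Q/∂x = 6x^2 + 2y^2,    ∂P/∂y = 0,
    ∂Q/∂x - ∂P/∂y = 6x^2 + 2y^2.

D is the region x^2 + y^2 ≤ 9. Evaluating the double integral:

In polar coordinates (x = r cos θ, y = r sin θ, dA = r dr dθ) the integrand becomes 2r^2(cos(2θ) + 2), so

    ∬_D (6x^2 + 2y^2) dA = ∫_0^{2π} ∫_0^{3} (2r^2(cos(2θ) + 2)) · r dr dθ.

Inner (r from 0 to 3): 243/2 - 81sin(θ)^2.
Outer (θ from 0 to 2π): 162π.

Therefore ∮_C P dx + Q dy = 162π.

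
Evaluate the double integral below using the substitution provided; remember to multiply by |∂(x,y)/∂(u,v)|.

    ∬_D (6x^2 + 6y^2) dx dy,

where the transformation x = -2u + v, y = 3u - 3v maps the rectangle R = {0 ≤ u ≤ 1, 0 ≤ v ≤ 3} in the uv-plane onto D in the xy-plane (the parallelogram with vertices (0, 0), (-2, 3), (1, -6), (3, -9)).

Compute the Jacobian determinant of (x, y) with respect to (u, v):

    ∂(x,y)/∂(u,v) = | -2  1 | = (-2)(-3) - (1)(3) = 3.
                   | 3  -3 |

Its absolute value is |J| = 3 (the area scaling factor).

Substituting x = -2u + v, y = 3u - 3v into the integrand,

    6x^2 + 6y^2 → 78u^2 - 132u v + 60v^2,

so the integral becomes

    ∬_R (78u^2 - 132u v + 60v^2) · |J| du dv = ∫_0^1 ∫_0^3 (234u^2 - 396u v + 180v^2) dv du.

Inner (v): 702u^2 - 1782u + 1620.
Outer (u): 963.

Therefore ∬_D (6x^2 + 6y^2) dx dy = 963.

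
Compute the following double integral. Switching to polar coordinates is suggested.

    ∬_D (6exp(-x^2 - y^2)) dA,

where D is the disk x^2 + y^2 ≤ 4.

The region D is 0 ≤ r ≤ 2, 0 ≤ θ ≤ 2π in polar coordinates, where x = r cos(θ), y = r sin(θ), and dA = r dr dθ.

Under the substitution, the integrand becomes 6exp(-r^2), so

    ∬_D (6exp(-x^2 - y^2)) dA = ∫_{0}^{2π} ∫_{0}^{2} (6exp(-r^2)) · r dr dθ.

Inner integral (in r): ∫_{0}^{2} (6exp(-r^2)) · r dr = 3 - 3exp(-4).

Outer integral (in θ): ∫_{0}^{2π} (3 - 3exp(-4)) dθ = -6π exp(-4) + 6π.

Therefore ∬_D (6exp(-x^2 - y^2)) dA = -6π exp(-4) + 6π.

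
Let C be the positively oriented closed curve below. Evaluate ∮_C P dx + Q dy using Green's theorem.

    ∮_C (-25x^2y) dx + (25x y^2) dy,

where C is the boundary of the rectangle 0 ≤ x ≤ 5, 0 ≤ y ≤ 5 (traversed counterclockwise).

Green's theorem converts the closed line integral into a double integral over the enclosed region D:

    ∮_C P dx + Q dy = ∬_D (∂Q/∂x - ∂P/∂y) dA.

Here P = -25x^2y, Q = 25x y^2, so

    ∂Q/∂x = 25y^2,    ∂P/∂y = -25x^2,
    ∂Q/∂x - ∂P/∂y = 25x^2 + 25y^2.

D is the region 0 ≤ x ≤ 5, 0 ≤ y ≤ 5. Evaluating the double integral:

    ∬_D (25x^2 + 25y^2) dA = ∫_0^{5} ∫_0^{5} (25x^2 + 25y^2) dy dx.

Inner (y from 0 to 5): 125x^2 + 3125/3.
Outer (x from 0 to 5): 31250/3.

Therefore ∮_C P dx + Q dy = 31250/3.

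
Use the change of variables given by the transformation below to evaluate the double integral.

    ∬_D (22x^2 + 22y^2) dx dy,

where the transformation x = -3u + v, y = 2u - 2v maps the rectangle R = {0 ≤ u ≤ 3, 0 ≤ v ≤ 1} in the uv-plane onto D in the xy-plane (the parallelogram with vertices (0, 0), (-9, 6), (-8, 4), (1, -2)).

Compute the Jacobian determinant of (x, y) with respect to (u, v):

    ∂(x,y)/∂(u,v) = | -3  1 | = (-3)(-2) - (1)(2) = 4.
                   | 2  -2 |

Its absolute value is |J| = 4 (the area scaling factor).

Substituting x = -3u + v, y = 2u - 2v into the integrand,

    22x^2 + 22y^2 → 286u^2 - 308u v + 110v^2,

so the integral becomes

    ∬_R (286u^2 - 308u v + 110v^2) · |J| du dv = ∫_0^3 ∫_0^1 (1144u^2 - 1232u v + 440v^2) dv du.

Inner (v): 1144u^2 - 616u + 440/3.
Outer (u): 7964.

Therefore ∬_D (22x^2 + 22y^2) dx dy = 7964.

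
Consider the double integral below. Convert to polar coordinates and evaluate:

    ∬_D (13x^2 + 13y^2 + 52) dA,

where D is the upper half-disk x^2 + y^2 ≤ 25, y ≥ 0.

The region D is 0 ≤ r ≤ 5, 0 ≤ θ ≤ π in polar coordinates, where x = r cos(θ), y = r sin(θ), and dA = r dr dθ.

Under the substitution, the integrand becomes 13r^2 + 52, so

    ∬_D (13x^2 + 13y^2 + 52) dA = ∫_{0}^{π} ∫_{0}^{5} (13r^2 + 52) · r dr dθ.

Inner integral (in r): ∫_{0}^{5} (13r^2 + 52) · r dr = 10725/4.

Outer integral (in θ): ∫_{0}^{π} (10725/4) dθ = 10725π/4.

Therefore ∬_D (13x^2 + 13y^2 + 52) dA = 10725π/4.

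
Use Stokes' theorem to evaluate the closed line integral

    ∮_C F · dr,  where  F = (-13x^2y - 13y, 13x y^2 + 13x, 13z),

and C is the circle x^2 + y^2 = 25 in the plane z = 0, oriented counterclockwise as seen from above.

Let S be the flat disk x^2 + y^2 ≤ 25 in the plane z = 0, with upward unit normal n̂ = ẑ. By Stokes' theorem,

    ∮_C F · dr = ∬_S (∇ × F) · n̂ dS = ∬_D (curl F)_z dA,

where D is the disk x^2 + y^2 ≤ 25.

Compute the curl of F = (-13x^2y - 13y, 13x y^2 + 13x, 13z):
    (∇ × F)_x = ∂F_z/∂y - ∂F_y/∂z = 0,
    (∇ × F)_y = ∂F_x/∂z - ∂F_z/∂x = 0,
    (∇ × F)_z = ∂F_y/∂x - ∂F_x/∂y = 13x^2 + 13y^2 + 26.

On z = 0, (curl F)_z = 13x^2 + 13y^2 + 26.

Convert to polar (x = r cos θ, y = r sin θ, dA = r dr dθ); the integrand becomes 13r^2 + 26, so

    ∬_D (curl F)_z dA = ∫_0^{2π} ∫_0^{5} (13r^2 + 26) · r dr dθ.

Inner (r from 0 to 5): 9425/4.
Outer (θ from 0 to 2π): 9425π/2.

Therefore ∮_C F · dr = 9425π/2.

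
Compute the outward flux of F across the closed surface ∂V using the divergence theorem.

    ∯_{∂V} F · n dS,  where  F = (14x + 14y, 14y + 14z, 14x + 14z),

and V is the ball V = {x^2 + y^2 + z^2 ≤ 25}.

By the divergence theorem,

    ∯_{∂V} F · n dS = ∭_V (∇ · F) dV.

Compute the divergence:
    ∇ · F = ∂F_x/∂x + ∂F_y/∂y + ∂F_z/∂z = 14 + 14 + 14 = 42.

In spherical coordinates, x = ρ sin(φ) cos(θ), y = ρ sin(φ) sin(θ), z = ρ cos(φ), dV = ρ^2 sin(φ) dρ dφ dθ, with 0 ≤ ρ ≤ 5, 0 ≤ φ ≤ π, 0 ≤ θ ≤ 2π.

The integrand, after substitution and multiplying by the volume element, becomes (42) · ρ^2 sin(φ), so

    ∭_V (∇·F) dV = ∫_0^{2π} ∫_0^{π} ∫_0^{5} (42) · ρ^2 sin(φ) dρ dφ dθ.

Inner (ρ from 0 to 5): 1750sin(φ).
Middle (φ from 0 to π): 3500.
Outer (θ from 0 to 2π): 7000π.

Therefore ∯_{∂V} F · n dS = 7000π.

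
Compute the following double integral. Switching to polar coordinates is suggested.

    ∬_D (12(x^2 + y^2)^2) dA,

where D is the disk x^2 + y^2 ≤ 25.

The region D is 0 ≤ r ≤ 5, 0 ≤ θ ≤ 2π in polar coordinates, where x = r cos(θ), y = r sin(θ), and dA = r dr dθ.

Under the substitution, the integrand becomes 12r^4, so

    ∬_D (12(x^2 + y^2)^2) dA = ∫_{0}^{2π} ∫_{0}^{5} (12r^4) · r dr dθ.

Inner integral (in r): ∫_{0}^{5} (12r^4) · r dr = 31250.

Outer integral (in θ): ∫_{0}^{2π} (31250) dθ = 62500π.

Therefore ∬_D (12(x^2 + y^2)^2) dA = 62500π.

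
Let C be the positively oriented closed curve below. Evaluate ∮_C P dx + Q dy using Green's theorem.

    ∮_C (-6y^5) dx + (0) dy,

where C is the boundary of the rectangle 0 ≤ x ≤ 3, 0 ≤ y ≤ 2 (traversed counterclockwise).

Green's theorem converts the closed line integral into a double integral over the enclosed region D:

    ∮_C P dx + Q dy = ∬_D (∂Q/∂x - ∂P/∂y) dA.

Here P = -6y^5, Q = 0, so

    ∂Q/∂x = 0,    ∂P/∂y = -30y^4,
    ∂Q/∂x - ∂P/∂y = 30y^4.

D is the region 0 ≤ x ≤ 3, 0 ≤ y ≤ 2. Evaluating the double integral:

    ∬_D (30y^4) dA = ∫_0^{3} ∫_0^{2} (30y^4) dy dx.

Inner (y from 0 to 2): 192.
Outer (x from 0 to 3): 576.

Therefore ∮_C P dx + Q dy = 576.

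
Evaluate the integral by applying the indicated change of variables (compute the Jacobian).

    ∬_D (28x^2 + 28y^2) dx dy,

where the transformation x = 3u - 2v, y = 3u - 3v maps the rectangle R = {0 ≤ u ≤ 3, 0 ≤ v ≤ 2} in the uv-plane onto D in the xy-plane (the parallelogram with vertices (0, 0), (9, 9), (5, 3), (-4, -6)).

Compute the Jacobian determinant of (x, y) with respect to (u, v):

    ∂(x,y)/∂(u,v) = | 3  -2 | = (3)(-3) - (-2)(3) = -3.
                   | 3  -3 |

Its absolute value is |J| = 3 (the area scaling factor).

Substituting x = 3u - 2v, y = 3u - 3v into the integrand,

    28x^2 + 28y^2 → 504u^2 - 840u v + 364v^2,

so the integral becomes

    ∬_R (504u^2 - 840u v + 364v^2) · |J| du dv = ∫_0^3 ∫_0^2 (1512u^2 - 2520u v + 1092v^2) dv du.

Inner (v): 3024u^2 - 5040u + 2912.
Outer (u): 13272.

Therefore ∬_D (28x^2 + 28y^2) dx dy = 13272.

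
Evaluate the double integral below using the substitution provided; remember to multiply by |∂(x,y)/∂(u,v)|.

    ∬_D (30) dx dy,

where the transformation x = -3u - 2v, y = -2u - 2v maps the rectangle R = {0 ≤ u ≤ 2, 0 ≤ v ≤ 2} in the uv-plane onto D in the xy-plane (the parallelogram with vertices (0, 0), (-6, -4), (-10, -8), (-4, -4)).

Compute the Jacobian determinant of (x, y) with respect to (u, v):

    ∂(x,y)/∂(u,v) = | -3  -2 | = (-3)(-2) - (-2)(-2) = 2.
                   | -2  -2 |

Its absolute value is |J| = 2 (the area scaling factor).

Substituting x = -3u - 2v, y = -2u - 2v into the integrand,

    30 → 30,

so the integral becomes

    ∬_R (30) · |J| du dv = ∫_0^2 ∫_0^2 (60) dv du.

Inner (v): 120.
Outer (u): 240.

Therefore ∬_D (30) dx dy = 240.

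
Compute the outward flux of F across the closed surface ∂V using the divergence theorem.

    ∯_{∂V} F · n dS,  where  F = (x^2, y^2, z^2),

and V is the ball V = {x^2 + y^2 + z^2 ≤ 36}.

By the divergence theorem,

    ∯_{∂V} F · n dS = ∭_V (∇ · F) dV.

Compute the divergence:
    ∇ · F = ∂F_x/∂x + ∂F_y/∂y + ∂F_z/∂z = 2x + 2y + 2z.

In spherical coordinates, x = ρ sin(φ) cos(θ), y = ρ sin(φ) sin(θ), z = ρ cos(φ), dV = ρ^2 sin(φ) dρ dφ dθ, with 0 ≤ ρ ≤ 6, 0 ≤ φ ≤ π, 0 ≤ θ ≤ 2π.

The integrand, after substitution and multiplying by the volume element, becomes (2ρ (sqrt(2)sin(φ)sin(θ + π/4) + cos(φ))) · ρ^2 sin(φ), so

    ∭_V (∇·F) dV = ∫_0^{2π} ∫_0^{π} ∫_0^{6} (2ρ (sqrt(2)sin(φ)sin(θ + π/4) + cos(φ))) · ρ^2 sin(φ) dρ dφ dθ.

Inner (ρ from 0 to 6): 648(sqrt(2)sin(φ)sin(θ + π/4) + cos(φ))sin(φ).
Middle (φ from 0 to π): 324sqrt(2)π sin(θ + π/4).
Outer (θ from 0 to 2π): 0.

Therefore ∯_{∂V} F · n dS = 0.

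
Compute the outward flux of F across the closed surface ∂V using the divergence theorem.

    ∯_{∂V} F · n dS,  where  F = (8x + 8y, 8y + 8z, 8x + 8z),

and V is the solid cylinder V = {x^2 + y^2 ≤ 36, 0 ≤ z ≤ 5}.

By the divergence theorem,

    ∯_{∂V} F · n dS = ∭_V (∇ · F) dV.

Compute the divergence:
    ∇ · F = ∂F_x/∂x + ∂F_y/∂y + ∂F_z/∂z = 8 + 8 + 8 = 24.

In cylindrical coordinates, x = r cos(θ), y = r sin(θ), z = z, dV = r dr dθ dz, with 0 ≤ r ≤ 6, 0 ≤ θ ≤ 2π, 0 ≤ z ≤ 5.

The integrand, after substitution and multiplying by the volume element, becomes (24) · r, so

    ∭_V (∇·F) dV = ∫_0^{2π} ∫_0^{6} ∫_0^{5} (24) · r dz dr dθ.

Inner (z from 0 to 5): 120r.
Middle (r from 0 to 6): 2160.
Outer (θ from 0 to 2π): 4320π.

Therefore ∯_{∂V} F · n dS = 4320π.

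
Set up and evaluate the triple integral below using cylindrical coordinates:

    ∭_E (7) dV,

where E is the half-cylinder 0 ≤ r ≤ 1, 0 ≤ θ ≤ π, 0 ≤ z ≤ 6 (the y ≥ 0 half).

In cylindrical coordinates, x = r cos(θ), y = r sin(θ), z = z, and dV = r dr dθ dz.

The integrand becomes 7, so

    ∭_E (7) dV = ∫_{0}^{π} ∫_{0}^{1} ∫_{0}^{6} (7) · r dz dr dθ.

Inner (z): 42r.
Middle (r from 0 to 1): 21.
Outer (θ): 21π.

Therefore the triple integral equals 21π.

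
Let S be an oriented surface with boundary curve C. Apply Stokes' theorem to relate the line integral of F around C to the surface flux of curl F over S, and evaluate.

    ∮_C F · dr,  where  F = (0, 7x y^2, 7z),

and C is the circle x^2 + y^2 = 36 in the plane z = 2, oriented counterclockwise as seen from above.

Let S be the flat disk x^2 + y^2 ≤ 36 in the plane z = 2, with upward unit normal n̂ = ẑ. By Stokes' theorem,

    ∮_C F · dr = ∬_S (∇ × F) · n̂ dS = ∬_D (curl F)_z dA,

where D is the disk x^2 + y^2 ≤ 36.

Compute the curl of F = (0, 7x y^2, 7z):
    (∇ × F)_x = ∂F_z/∂y - ∂F_y/∂z = 0,
    (∇ × F)_y = ∂F_x/∂z - ∂F_z/∂x = 0,
    (∇ × F)_z = ∂F_y/∂x - ∂F_x/∂y = 7y^2.

On z = 2, (curl F)_z = 7y^2.

Convert to polar (x = r cos θ, y = r sin θ, dA = r dr dθ); the integrand becomes 7r^2sin(θ)^2, so

    ∬_D (curl F)_z dA = ∫_0^{2π} ∫_0^{6} (7r^2sin(θ)^2) · r dr dθ.

Inner (r from 0 to 6): 2268sin(θ)^2.
Outer (θ from 0 to 2π): 2268π.

Therefore ∮_C F · dr = 2268π.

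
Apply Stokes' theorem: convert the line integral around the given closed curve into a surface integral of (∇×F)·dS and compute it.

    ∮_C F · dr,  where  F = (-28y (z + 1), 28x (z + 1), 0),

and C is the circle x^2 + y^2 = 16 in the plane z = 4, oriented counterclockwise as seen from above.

Let S be the flat disk x^2 + y^2 ≤ 16 in the plane z = 4, with upward unit normal n̂ = ẑ. By Stokes' theorem,

    ∮_C F · dr = ∬_S (∇ × F) · n̂ dS = ∬_D (curl F)_z dA,

where D is the disk x^2 + y^2 ≤ 16.

Compute the curl of F = (-28y (z + 1), 28x (z + 1), 0):
    (∇ × F)_x = ∂F_z/∂y - ∂F_y/∂z = -28x,
    (∇ × F)_y = ∂F_x/∂z - ∂F_z/∂x = -28y,
    (∇ × F)_z = ∂F_y/∂x - ∂F_x/∂y = 56z + 56.

On z = 4, (curl F)_z = 280.

Convert to polar (x = r cos θ, y = r sin θ, dA = r dr dθ); the integrand becomes 280, so

    ∬_D (curl F)_z dA = ∫_0^{2π} ∫_0^{4} (280) · r dr dθ.

Inner (r from 0 to 4): 2240.
Outer (θ from 0 to 2π): 4480π.

Therefore ∮_C F · dr = 4480π.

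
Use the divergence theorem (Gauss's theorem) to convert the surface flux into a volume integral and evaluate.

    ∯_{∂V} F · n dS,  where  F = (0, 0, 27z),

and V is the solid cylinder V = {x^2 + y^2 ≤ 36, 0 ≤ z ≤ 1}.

By the divergence theorem,

    ∯_{∂V} F · n dS = ∭_V (∇ · F) dV.

Compute the divergence:
    ∇ · F = ∂F_x/∂x + ∂F_y/∂y + ∂F_z/∂z = 0 + 0 + 27 = 27.

In cylindrical coordinates, x = r cos(θ), y = r sin(θ), z = z, dV = r dr dθ dz, with 0 ≤ r ≤ 6, 0 ≤ θ ≤ 2π, 0 ≤ z ≤ 1.

The integrand, after substitution and multiplying by the volume element, becomes (27) · r, so

    ∭_V (∇·F) dV = ∫_0^{2π} ∫_0^{6} ∫_0^{1} (27) · r dz dr dθ.

Inner (z from 0 to 1): 27r.
Middle (r from 0 to 6): 486.
Outer (θ from 0 to 2π): 972π.

Therefore ∯_{∂V} F · n dS = 972π.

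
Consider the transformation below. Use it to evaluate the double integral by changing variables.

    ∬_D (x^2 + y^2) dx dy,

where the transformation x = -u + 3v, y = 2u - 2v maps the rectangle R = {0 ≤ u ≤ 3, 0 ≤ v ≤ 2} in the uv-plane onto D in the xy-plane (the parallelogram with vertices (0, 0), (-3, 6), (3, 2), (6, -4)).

Compute the Jacobian determinant of (x, y) with respect to (u, v):

    ∂(x,y)/∂(u,v) = | -1  3 | = (-1)(-2) - (3)(2) = -4.
                   | 2  -2 |

Its absolute value is |J| = 4 (the area scaling factor).

Substituting x = -u + 3v, y = 2u - 2v into the integrand,

    x^2 + y^2 → 5u^2 - 14u v + 13v^2,

so the integral becomes

    ∬_R (5u^2 - 14u v + 13v^2) · |J| du dv = ∫_0^3 ∫_0^2 (20u^2 - 56u v + 52v^2) dv du.

Inner (v): 40u^2 - 112u + 416/3.
Outer (u): 272.

Therefore ∬_D (x^2 + y^2) dx dy = 272.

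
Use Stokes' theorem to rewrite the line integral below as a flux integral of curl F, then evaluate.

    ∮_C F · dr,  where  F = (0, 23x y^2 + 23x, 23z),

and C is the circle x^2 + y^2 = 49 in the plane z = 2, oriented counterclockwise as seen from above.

Let S be the flat disk x^2 + y^2 ≤ 49 in the plane z = 2, with upward unit normal n̂ = ẑ. By Stokes' theorem,

    ∮_C F · dr = ∬_S (∇ × F) · n̂ dS = ∬_D (curl F)_z dA,

where D is the disk x^2 + y^2 ≤ 49.

Compute the curl of F = (0, 23x y^2 + 23x, 23z):
    (∇ × F)_x = ∂F_z/∂y - ∂F_y/∂z = 0,
    (∇ × F)_y = ∂F_x/∂z - ∂F_z/∂x = 0,
    (∇ × F)_z = ∂F_y/∂x - ∂F_x/∂y = 23y^2 + 23.

On z = 2, (curl F)_z = 23y^2 + 23.

Convert to polar (x = r cos θ, y = r sin θ, dA = r dr dθ); the integrand becomes 23r^2sin(θ)^2 + 23, so

    ∬_D (curl F)_z dA = ∫_0^{2π} ∫_0^{7} (23r^2sin(θ)^2 + 23) · r dr dθ.

Inner (r from 0 to 7): 55223sin(θ)^2/4 + 1127/2.
Outer (θ from 0 to 2π): 59731π/4.

Therefore ∮_C F · dr = 59731π/4.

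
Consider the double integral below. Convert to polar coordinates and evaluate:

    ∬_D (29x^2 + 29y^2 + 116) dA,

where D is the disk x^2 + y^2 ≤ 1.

The region D is 0 ≤ r ≤ 1, 0 ≤ θ ≤ 2π in polar coordinates, where x = r cos(θ), y = r sin(θ), and dA = r dr dθ.

Under the substitution, the integrand becomes 29r^2 + 116, so

    ∬_D (29x^2 + 29y^2 + 116) dA = ∫_{0}^{2π} ∫_{0}^{1} (29r^2 + 116) · r dr dθ.

Inner integral (in r): ∫_{0}^{1} (29r^2 + 116) · r dr = 261/4.

Outer integral (in θ): ∫_{0}^{2π} (261/4) dθ = 261π/2.

Therefore ∬_D (29x^2 + 29y^2 + 116) dA = 261π/2.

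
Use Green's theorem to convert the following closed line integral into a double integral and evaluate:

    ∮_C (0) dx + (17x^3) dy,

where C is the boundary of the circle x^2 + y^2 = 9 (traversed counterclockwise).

Green's theorem converts the closed line integral into a double integral over the enclosed region D:

    ∮_C P dx + Q dy = ∬_D (∂Q/∂x - ∂P/∂y) dA.

Here P = 0, Q = 17x^3, so

    ∂Q/∂x = 51x^2,    ∂P/∂y = 0,
    ∂Q/∂x - ∂P/∂y = 51x^2.

D is the region x^2 + y^2 ≤ 9. Evaluating the double integral:

In polar coordinates (x = r cos θ, y = r sin θ, dA = r dr dθ) the integrand becomes 51r^2cos(θ)^2, so

    ∬_D (51x^2) dA = ∫_0^{2π} ∫_0^{3} (51r^2cos(θ)^2) · r dr dθ.

Inner (r from 0 to 3): 4131cos(θ)^2/4.
Outer (θ from 0 to 2π): 4131π/4.

Therefore ∮_C P dx + Q dy = 4131π/4.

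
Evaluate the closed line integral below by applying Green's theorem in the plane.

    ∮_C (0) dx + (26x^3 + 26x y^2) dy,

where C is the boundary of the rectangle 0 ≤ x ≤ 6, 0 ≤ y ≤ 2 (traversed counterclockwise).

Green's theorem converts the closed line integral into a double integral over the enclosed region D:

    ∮_C P dx + Q dy = ∬_D (∂Q/∂x - ∂P/∂y) dA.

Here P = 0, Q = 26x^3 + 26x y^2, so

    ∂Q/∂x = 78x^2 + 26y^2,    ∂P/∂y = 0,
    ∂Q/∂x - ∂P/∂y = 78x^2 + 26y^2.

D is the region 0 ≤ x ≤ 6, 0 ≤ y ≤ 2. Evaluating the double integral:

    ∬_D (78x^2 + 26y^2) dA = ∫_0^{6} ∫_0^{2} (78x^2 + 26y^2) dy dx.

Inner (y from 0 to 2): 156x^2 + 208/3.
Outer (x from 0 to 6): 11648.

Therefore ∮_C P dx + Q dy = 11648.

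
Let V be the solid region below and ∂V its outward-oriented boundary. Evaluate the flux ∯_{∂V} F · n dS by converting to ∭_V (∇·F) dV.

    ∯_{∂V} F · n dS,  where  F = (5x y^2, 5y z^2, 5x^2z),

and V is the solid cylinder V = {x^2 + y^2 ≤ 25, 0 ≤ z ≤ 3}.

By the divergence theorem,

    ∯_{∂V} F · n dS = ∭_V (∇ · F) dV.

Compute the divergence:
    ∇ · F = ∂F_x/∂x + ∂F_y/∂y + ∂F_z/∂z = 5y^2 + 5z^2 + 5x^2 = 5x^2 + 5y^2 + 5z^2.

In cylindrical coordinates, x = r cos(θ), y = r sin(θ), z = z, dV = r dr dθ dz, with 0 ≤ r ≤ 5, 0 ≤ θ ≤ 2π, 0 ≤ z ≤ 3.

The integrand, after substitution and multiplying by the volume element, becomes (5r^2 + 5z^2) · r, so

    ∭_V (∇·F) dV = ∫_0^{2π} ∫_0^{5} ∫_0^{3} (5r^2 + 5z^2) · r dz dr dθ.

Inner (z from 0 to 3): 15r (r^2 + 3).
Middle (r from 0 to 5): 11625/4.
Outer (θ from 0 to 2π): 11625π/2.

Therefore ∯_{∂V} F · n dS = 11625π/2.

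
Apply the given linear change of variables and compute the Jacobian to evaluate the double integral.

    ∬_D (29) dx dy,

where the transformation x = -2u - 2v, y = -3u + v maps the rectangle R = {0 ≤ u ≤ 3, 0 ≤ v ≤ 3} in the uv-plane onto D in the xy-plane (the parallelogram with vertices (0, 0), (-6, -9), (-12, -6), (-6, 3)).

Compute the Jacobian determinant of (x, y) with respect to (u, v):

    ∂(x,y)/∂(u,v) = | -2  -2 | = (-2)(1) - (-2)(-3) = -8.
                   | -3  1 |

Its absolute value is |J| = 8 (the area scaling factor).

Substituting x = -2u - 2v, y = -3u + v into the integrand,

    29 → 29,

so the integral becomes

    ∬_R (29) · |J| du dv = ∫_0^3 ∫_0^3 (232) dv du.

Inner (v): 696.
Outer (u): 2088.

Therefore ∬_D (29) dx dy = 2088.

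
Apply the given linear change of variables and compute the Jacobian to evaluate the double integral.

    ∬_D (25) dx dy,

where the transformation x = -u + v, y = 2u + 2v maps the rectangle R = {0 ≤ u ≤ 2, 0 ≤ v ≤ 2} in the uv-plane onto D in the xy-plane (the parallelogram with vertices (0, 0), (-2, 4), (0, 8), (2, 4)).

Compute the Jacobian determinant of (x, y) with respect to (u, v):

    ∂(x,y)/∂(u,v) = | -1  1 | = (-1)(2) - (1)(2) = -4.
                   | 2  2 |

Its absolute value is |J| = 4 (the area scaling factor).

Substituting x = -u + v, y = 2u + 2v into the integrand,

    25 → 25,

so the integral becomes

    ∬_R (25) · |J| du dv = ∫_0^2 ∫_0^2 (100) dv du.

Inner (v): 200.
Outer (u): 400.

Therefore ∬_D (25) dx dy = 400.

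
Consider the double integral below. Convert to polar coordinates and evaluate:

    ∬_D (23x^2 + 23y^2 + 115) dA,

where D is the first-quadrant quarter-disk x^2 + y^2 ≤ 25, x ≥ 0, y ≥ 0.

The region D is 0 ≤ r ≤ 5, 0 ≤ θ ≤ π/2 in polar coordinates, where x = r cos(θ), y = r sin(θ), and dA = r dr dθ.

Under the substitution, the integrand becomes 23r^2 + 115, so

    ∬_D (23x^2 + 23y^2 + 115) dA = ∫_{0}^{π/2} ∫_{0}^{5} (23r^2 + 115) · r dr dθ.

Inner integral (in r): ∫_{0}^{5} (23r^2 + 115) · r dr = 20125/4.

Outer integral (in θ): ∫_{0}^{π/2} (20125/4) dθ = 20125π/8.

Therefore ∬_D (23x^2 + 23y^2 + 115) dA = 20125π/8.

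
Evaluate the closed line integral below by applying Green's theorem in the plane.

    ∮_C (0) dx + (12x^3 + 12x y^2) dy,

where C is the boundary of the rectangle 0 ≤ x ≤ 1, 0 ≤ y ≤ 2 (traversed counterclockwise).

Green's theorem converts the closed line integral into a double integral over the enclosed region D:

    ∮_C P dx + Q dy = ∬_D (∂Q/∂x - ∂P/∂y) dA.

Here P = 0, Q = 12x^3 + 12x y^2, so

    ∂Q/∂x = 36x^2 + 12y^2,    ∂P/∂y = 0,
    ∂Q/∂x - ∂P/∂y = 36x^2 + 12y^2.

D is the region 0 ≤ x ≤ 1, 0 ≤ y ≤ 2. Evaluating the double integral:

    ∬_D (36x^2 + 12y^2) dA = ∫_0^{1} ∫_0^{2} (36x^2 + 12y^2) dy dx.

Inner (y from 0 to 2): 72x^2 + 32.
Outer (x from 0 to 1): 56.

Therefore ∮_C P dx + Q dy = 56.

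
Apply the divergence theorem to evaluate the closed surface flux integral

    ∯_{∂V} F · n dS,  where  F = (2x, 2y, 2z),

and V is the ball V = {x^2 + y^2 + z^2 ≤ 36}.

By the divergence theorem,

    ∯_{∂V} F · n dS = ∭_V (∇ · F) dV.

Compute the divergence:
    ∇ · F = ∂F_x/∂x + ∂F_y/∂y + ∂F_z/∂z = 2 + 2 + 2 = 6.

In spherical coordinates, x = ρ sin(φ) cos(θ), y = ρ sin(φ) sin(θ), z = ρ cos(φ), dV = ρ^2 sin(φ) dρ dφ dθ, with 0 ≤ ρ ≤ 6, 0 ≤ φ ≤ π, 0 ≤ θ ≤ 2π.

The integrand, after substitution and multiplying by the volume element, becomes (6) · ρ^2 sin(φ), so

    ∭_V (∇·F) dV = ∫_0^{2π} ∫_0^{π} ∫_0^{6} (6) · ρ^2 sin(φ) dρ dφ dθ.

Inner (ρ from 0 to 6): 432sin(φ).
Middle (φ from 0 to π): 864.
Outer (θ from 0 to 2π): 1728π.

Therefore ∯_{∂V} F · n dS = 1728π.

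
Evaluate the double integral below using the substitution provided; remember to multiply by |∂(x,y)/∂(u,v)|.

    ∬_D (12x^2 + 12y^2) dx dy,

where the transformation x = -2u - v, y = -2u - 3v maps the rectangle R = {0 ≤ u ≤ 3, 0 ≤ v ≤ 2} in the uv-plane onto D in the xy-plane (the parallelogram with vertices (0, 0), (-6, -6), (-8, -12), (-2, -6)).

Compute the Jacobian determinant of (x, y) with respect to (u, v):

    ∂(x,y)/∂(u,v) = | -2  -1 | = (-2)(-3) - (-1)(-2) = 4.
                   | -2  -3 |

Its absolute value is |J| = 4 (the area scaling factor).

Substituting x = -2u - v, y = -2u - 3v into the integrand,

    12x^2 + 12y^2 → 96u^2 + 192u v + 120v^2,

so the integral becomes

    ∬_R (96u^2 + 192u v + 120v^2) · |J| du dv = ∫_0^3 ∫_0^2 (384u^2 + 768u v + 480v^2) dv du.

Inner (v): 768u^2 + 1536u + 1280.
Outer (u): 17664.

Therefore ∬_D (12x^2 + 12y^2) dx dy = 17664.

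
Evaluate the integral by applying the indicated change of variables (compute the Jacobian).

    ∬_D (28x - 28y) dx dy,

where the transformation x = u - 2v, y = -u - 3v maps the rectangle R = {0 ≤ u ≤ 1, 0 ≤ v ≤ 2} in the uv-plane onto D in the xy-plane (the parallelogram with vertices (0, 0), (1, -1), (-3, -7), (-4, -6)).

Compute the Jacobian determinant of (x, y) with respect to (u, v):

    ∂(x,y)/∂(u,v) = | 1  -2 | = (1)(-3) - (-2)(-1) = -5.
                   | -1  -3 |

Its absolute value is |J| = 5 (the area scaling factor).

Substituting x = u - 2v, y = -u - 3v into the integrand,

    28x - 28y → 56u + 28v,

so the integral becomes

    ∬_R (56u + 28v) · |J| du dv = ∫_0^1 ∫_0^2 (280u + 140v) dv du.

Inner (v): 560u + 280.
Outer (u): 560.

Therefore ∬_D (28x - 28y) dx dy = 560.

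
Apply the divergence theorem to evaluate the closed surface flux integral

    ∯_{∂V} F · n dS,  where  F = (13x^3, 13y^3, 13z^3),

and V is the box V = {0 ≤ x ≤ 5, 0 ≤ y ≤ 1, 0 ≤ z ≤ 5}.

By the divergence theorem,

    ∯_{∂V} F · n dS = ∭_V (∇ · F) dV.

Compute the divergence:
    ∇ · F = ∂F_x/∂x + ∂F_y/∂y + ∂F_z/∂z = 39x^2 + 39y^2 + 39z^2.

V is a rectangular box, so dV = dx dy dz with 0 ≤ x ≤ 5, 0 ≤ y ≤ 1, 0 ≤ z ≤ 5.

Integrate (39x^2 + 39y^2 + 39z^2) over V as an iterated integral:

    ∭_V (∇·F) dV = ∫_0^{5} ∫_0^{1} ∫_0^{5} (39x^2 + 39y^2 + 39z^2) dz dy dx.

Inner (z from 0 to 5): 195x^2 + 195y^2 + 1625.
Middle (y from 0 to 1): 195x^2 + 1690.
Outer (x from 0 to 5): 16575.

Therefore ∯_{∂V} F · n dS = 16575.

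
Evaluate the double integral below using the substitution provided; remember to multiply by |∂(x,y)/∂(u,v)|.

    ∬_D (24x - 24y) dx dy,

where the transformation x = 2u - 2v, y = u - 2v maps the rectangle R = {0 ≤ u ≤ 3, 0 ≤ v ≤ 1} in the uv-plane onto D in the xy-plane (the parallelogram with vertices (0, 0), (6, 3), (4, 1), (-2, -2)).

Compute the Jacobian determinant of (x, y) with respect to (u, v):

    ∂(x,y)/∂(u,v) = | 2  -2 | = (2)(-2) - (-2)(1) = -2.
                   | 1  -2 |

Its absolute value is |J| = 2 (the area scaling factor).

Substituting x = 2u - 2v, y = u - 2v into the integrand,

    24x - 24y → 24u,

so the integral becomes

    ∬_R (24u) · |J| du dv = ∫_0^3 ∫_0^1 (48u) dv du.

Inner (v): 48u.
Outer (u): 216.

Therefore ∬_D (24x - 24y) dx dy = 216.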